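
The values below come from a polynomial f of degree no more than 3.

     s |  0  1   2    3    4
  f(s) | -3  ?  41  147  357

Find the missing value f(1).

On equispaced nodes a degree-3 polynomial has vanishing fourth forward difference, so
  f(0) - 4·f(1) + 6·f(2) - 4·f(3) + f(4) = 0.
Substituting the known values and solving for f(1):
  -4·f(1) = -12
  f(1) = 3.

3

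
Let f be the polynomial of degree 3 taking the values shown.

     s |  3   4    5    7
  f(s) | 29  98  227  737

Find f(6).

Using the Lagrange interpolation formula with nodes 3, 4, 5, 7:
  L_0(s) = (s - 4)(s - 5)(s - 7) / -8
  L_1(s) = (s - 3)(s - 5)(s - 7) / 3
  L_2(s) = (s - 3)(s - 4)(s - 7) / -4
  L_3(s) = (s - 3)(s - 4)(s - 5) / 24
Then f(s) = 29·L_0(s) + 98·L_1(s) + 227·L_2(s) + 737·L_3(s).
Expanding and collecting terms gives f(s) = 3s^3 - 6s^2 + 2.
Evaluating at s = 6: f(6) = 434.

434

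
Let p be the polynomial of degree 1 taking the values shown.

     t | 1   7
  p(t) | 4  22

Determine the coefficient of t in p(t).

3

Write p(t) = at + b. Substituting each data point gives a linear system:
  a + b = 4
  7a + b = 22
Solving the system yields a = 3, b = 1.
So p(t) = 3t + 1.
The leading coefficient is 3.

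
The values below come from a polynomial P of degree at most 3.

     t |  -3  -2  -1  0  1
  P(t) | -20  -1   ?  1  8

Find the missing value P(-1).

On equispaced nodes a degree-3 polynomial has vanishing fourth forward difference, so
  P(-3) - 4·P(-2) + 6·P(-1) - 4·P(0) + P(1) = 0.
Substituting the known values and solving for P(-1):
  6·P(-1) = 12
  P(-1) = 2.

2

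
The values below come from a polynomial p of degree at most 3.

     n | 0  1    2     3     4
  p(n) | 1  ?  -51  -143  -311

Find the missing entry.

On equispaced nodes a degree-3 polynomial has vanishing fourth forward difference, so
  p(0) - 4·p(1) + 6·p(2) - 4·p(3) + p(4) = 0.
Substituting the known values and solving for p(1):
  -4·p(1) = 44
  p(1) = -11.

-11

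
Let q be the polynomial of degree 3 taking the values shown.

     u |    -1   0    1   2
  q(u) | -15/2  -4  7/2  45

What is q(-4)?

-294

Write q(u) = au^3 + bu^2 + cu + d. Substituting each data point gives a linear system:
  -a + b - c + d = -15/2
  d = -4
  a + b + c + d = 7/2
  8a + 4b + 2c + d = 45
Solving the system yields a = 5, b = 2, c = 1/2, d = -4.
So q(u) = 5u^3 + 2u^2 + (1/2)u - 4.
Then q(-4) = -294.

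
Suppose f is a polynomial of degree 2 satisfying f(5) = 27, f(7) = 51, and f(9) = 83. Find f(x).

f(x) = x^2 + 2

Write f(x) = ax^2 + bx + c. Substituting each data point gives a linear system:
  25a + 5b + c = 27
  49a + 7b + c = 51
  81a + 9b + c = 83
Solving the system yields a = 1, b = 0, c = 2.
So f(x) = x² + 2.
Check: f(7) = 51. ✓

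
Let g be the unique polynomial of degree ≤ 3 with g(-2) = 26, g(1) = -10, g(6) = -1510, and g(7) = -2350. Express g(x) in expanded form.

Using the Lagrange interpolation formula with nodes -2, 1, 6, 7:
  L_0(x) = (x - 1)(x - 6)(x - 7) / -216
  L_1(x) = (x + 2)(x - 6)(x - 7) / 90
  L_2(x) = (x + 2)(x - 1)(x - 7) / -40
  L_3(x) = (x + 2)(x - 1)(x - 6) / 54
Then g(x) = 26·L_0(x) - 10·L_1(x) - 1510·L_2(x) - 2350·L_3(x).
Expanding and collecting terms gives g(x) = -6x^3 - 6x^2 + 2.
Check: g(-2) = 26. ✓

g(x) = -6x^3 - 6x^2 + 2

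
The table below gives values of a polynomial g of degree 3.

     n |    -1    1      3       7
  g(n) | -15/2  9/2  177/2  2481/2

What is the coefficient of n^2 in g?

Write g(n) = an^3 + bn^2 + cn + d. Substituting each data point gives a linear system:
  -a + b - c + d = -15/2
  a + b + c + d = 9/2
  27a + 9b + 3c + d = 177/2
  343a + 49b + 7c + d = 2481/2
Solving the system yields a = 4, b = -3, c = 2, d = 3/2.
So g(n) = 4n³ - 3n² + 2n + 3/2.
The coefficient of n^2 is -3.

-3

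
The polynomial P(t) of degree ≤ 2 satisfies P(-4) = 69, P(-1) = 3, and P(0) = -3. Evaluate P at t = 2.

9

Write P(t) = at^2 + bt + c. Substituting each data point gives a linear system:
  16a - 4b + c = 69
  a - b + c = 3
  c = -3
Solving the system yields a = 4, b = -2, c = -3.
So P(t) = 4t² - 2t - 3.
Then P(2) = 9.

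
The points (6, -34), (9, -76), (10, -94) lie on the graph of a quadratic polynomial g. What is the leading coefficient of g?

-1

Write g(t) = at^2 + bt + c. Substituting each data point gives a linear system:
  36a + 6b + c = -34
  81a + 9b + c = -76
  100a + 10b + c = -94
Solving the system yields a = -1, b = 1, c = -4.
So g(t) = -t^2 + t - 4.
The leading coefficient is -1.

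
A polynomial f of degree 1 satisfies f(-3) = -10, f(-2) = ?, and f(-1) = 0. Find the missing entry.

On equispaced nodes a degree-1 polynomial has vanishing second forward difference, so
  f(-3) - 2·f(-2) + f(-1) = 0.
Substituting the known values and solving for f(-2):
  -2·f(-2) = 10
  f(-2) = -5.

-5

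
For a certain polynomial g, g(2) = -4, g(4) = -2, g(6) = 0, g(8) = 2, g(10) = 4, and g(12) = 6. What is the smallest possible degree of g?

Forward differences of the values at n = 2, 4, 6, 8, 10, 12:
  g  : -4  -2  0  2  4  6
  Δ  : 2  2  2  2  2
  Δ^2: 0  0  0  0
  Δ^3: 0  0  0
  Δ^4: 0  0
  Δ^5: 0
The first differences are constant (2) and nonzero, while all higher differences vanish, so the minimal degree is 1.

1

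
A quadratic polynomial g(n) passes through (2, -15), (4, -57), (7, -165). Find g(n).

Write g(n) = an^2 + bn + c. Substituting each data point gives a linear system:
  4a + 2b + c = -15
  16a + 4b + c = -57
  49a + 7b + c = -165
Solving the system yields a = -3, b = -3, c = 3.
So g(n) = -3n² - 3n + 3.
Check: g(2) = -15. ✓

g(n) = -3n^2 - 3n + 3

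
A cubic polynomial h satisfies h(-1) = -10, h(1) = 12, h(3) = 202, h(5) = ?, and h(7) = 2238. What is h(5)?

848

On equispaced nodes a degree-3 polynomial has vanishing fourth forward difference, so
  h(-1) - 4·h(1) + 6·h(3) - 4·h(5) + h(7) = 0.
Substituting the known values and solving for h(5):
  -4·h(5) = -3392
  h(5) = 848.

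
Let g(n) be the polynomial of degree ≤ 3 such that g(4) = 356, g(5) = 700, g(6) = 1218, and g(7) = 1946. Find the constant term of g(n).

Write g(n) = an^3 + bn^2 + cn + d. Substituting each data point gives a linear system:
  64a + 16b + 4c + d = 356
  125a + 25b + 5c + d = 700
  216a + 36b + 6c + d = 1218
  343a + 49b + 7c + d = 1946
Solving the system yields a = 6, b = -3, c = 5, d = 0.
So g(n) = 6n^3 - 3n^2 + 5n.
The constant term is 0.

0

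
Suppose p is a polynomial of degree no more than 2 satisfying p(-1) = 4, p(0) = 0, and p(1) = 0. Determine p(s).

p(s) = 2s^2 - 2s

Write p(s) = as^2 + bs + c. Substituting each data point gives a linear system:
  a - b + c = 4
  c = 0
  a + b + c = 0
Solving the system yields a = 2, b = -2, c = 0.
So p(s) = 2s^2 - 2s.
Check: p(1) = 0. ✓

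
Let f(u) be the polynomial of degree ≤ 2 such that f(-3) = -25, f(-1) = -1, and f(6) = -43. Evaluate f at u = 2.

Using the Lagrange interpolation formula with nodes -3, -1, 6:
  L_0(u) = (u + 1)(u - 6) / 18
  L_1(u) = (u + 3)(u - 6) / -14
  L_2(u) = (u + 3)(u + 1) / 63
Then f(u) = -25·L_0(u) - 1·L_1(u) - 43·L_2(u).
Expanding and collecting terms gives f(u) = -2u^2 + 4u + 5.
Evaluating at u = 2: f(2) = 5.

5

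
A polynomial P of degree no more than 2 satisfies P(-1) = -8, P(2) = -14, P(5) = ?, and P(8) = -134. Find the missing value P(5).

-56

On equispaced nodes a degree-2 polynomial has vanishing third forward difference, so
  - P(-1) + 3·P(2) - 3·P(5) + P(8) = 0.
Substituting the known values and solving for P(5):
  -3·P(5) = 168
  P(5) = -56.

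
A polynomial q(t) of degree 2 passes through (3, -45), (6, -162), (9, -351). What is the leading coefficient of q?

-4

Write q(t) = at^2 + bt + c. Substituting each data point gives a linear system:
  9a + 3b + c = -45
  36a + 6b + c = -162
  81a + 9b + c = -351
Solving the system yields a = -4, b = -3, c = 0.
So q(t) = -4t^2 - 3t.
The leading coefficient is -4.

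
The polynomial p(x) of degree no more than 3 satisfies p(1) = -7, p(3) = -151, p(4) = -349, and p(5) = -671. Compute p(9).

-3799

Write p(x) = ax^3 + bx^2 + cx + d. Substituting each data point gives a linear system:
  a + b + c + d = -7
  27a + 9b + 3c + d = -151
  64a + 16b + 4c + d = -349
  125a + 25b + 5c + d = -671
Solving the system yields a = -5, b = -2, c = 1, d = -1.
So p(x) = -5x^3 - 2x^2 + x - 1.
Then p(9) = -3799.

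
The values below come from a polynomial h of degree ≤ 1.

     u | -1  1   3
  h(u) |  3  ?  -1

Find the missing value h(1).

1

On equispaced nodes a degree-1 polynomial has vanishing second forward difference, so
  h(-1) - 2·h(1) + h(3) = 0.
Substituting the known values and solving for h(1):
  -2·h(1) = -2
  h(1) = 1.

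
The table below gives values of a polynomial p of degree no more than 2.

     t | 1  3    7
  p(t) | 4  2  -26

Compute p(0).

Write p(t) = at^2 + bt + c. Substituting each data point gives a linear system:
  a + b + c = 4
  9a + 3b + c = 2
  49a + 7b + c = -26
Solving the system yields a = -1, b = 3, c = 2.
So p(t) = -t^2 + 3t + 2.
Then p(0) = 2.

2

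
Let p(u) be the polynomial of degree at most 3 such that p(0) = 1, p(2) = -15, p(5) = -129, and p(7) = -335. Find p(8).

-495

Write p(u) = au^3 + bu^2 + cu + d. Substituting each data point gives a linear system:
  d = 1
  8a + 4b + 2c + d = -15
  125a + 25b + 5c + d = -129
  343a + 49b + 7c + d = -335
Solving the system yields a = -1, b = 1, c = -6, d = 1.
So p(u) = -u^3 + u^2 - 6u + 1.
Then p(8) = -495.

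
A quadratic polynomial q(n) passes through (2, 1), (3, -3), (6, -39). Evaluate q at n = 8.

-83

Using the Lagrange interpolation formula with nodes 2, 3, 6:
  L_0(n) = (n - 3)(n - 6) / 4
  L_1(n) = (n - 2)(n - 6) / -3
  L_2(n) = (n - 2)(n - 3) / 12
Then q(n) = 1·L_0(n) - 3·L_1(n) - 39·L_2(n).
Expanding and collecting terms gives q(n) = -2n^2 + 6n - 3.
Evaluating at n = 8: q(8) = -83.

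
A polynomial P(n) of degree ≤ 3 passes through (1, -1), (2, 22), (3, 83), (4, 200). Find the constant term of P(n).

-4

Write P(n) = an^3 + bn^2 + cn + d. Substituting each data point gives a linear system:
  a + b + c + d = -1
  8a + 4b + 2c + d = 22
  27a + 9b + 3c + d = 83
  64a + 16b + 4c + d = 200
Solving the system yields a = 3, b = 1, c = -1, d = -4.
So P(n) = 3n³ + n² - n - 4.
The constant term is -4.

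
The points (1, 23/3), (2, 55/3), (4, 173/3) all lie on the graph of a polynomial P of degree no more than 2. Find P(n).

Using the Lagrange interpolation formula with nodes 1, 2, 4:
  L_0(n) = (n - 2)(n - 4) / 3
  L_1(n) = (n - 1)(n - 4) / -2
  L_2(n) = (n - 1)(n - 2) / 6
Then P(n) = 23/3·L_0(n) + 55/3·L_1(n) + 173/3·L_2(n).
Expanding and collecting terms gives P(n) = 3n² + (5/3)n + 3.
Check: P(2) = 55/3. ✓

P(n) = 3n^2 + (5/3)n + 3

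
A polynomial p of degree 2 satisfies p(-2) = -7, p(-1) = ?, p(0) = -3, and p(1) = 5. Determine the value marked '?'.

The 3 known points determine the degree-2 polynomial uniquely.
Write p(n) = an^2 + bn + c. Substituting each data point gives a linear system:
  4a - 2b + c = -7
  c = -3
  a + b + c = 5
Solving the system yields a = 2, b = 6, c = -3.
So p(n) = 2n² + 6n - 3.
Then p(-1) = -7.

-7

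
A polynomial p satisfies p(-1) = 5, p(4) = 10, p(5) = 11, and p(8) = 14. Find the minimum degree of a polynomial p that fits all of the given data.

Divided differences on the nodes -1, 4, 5, 8:
  order 0: 5  10  11  14
  order 1: 1  1  1
  order 2: 0  0
  order 3: 0
The order-1 divided differences are all 1 (nonzero) and every higher order vanishes, so the data lies on a polynomial of degree exactly 1.

1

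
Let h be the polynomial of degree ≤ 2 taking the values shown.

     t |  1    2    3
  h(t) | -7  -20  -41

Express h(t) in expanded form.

Write h(t) = at^2 + bt + c. Substituting each data point gives a linear system:
  a + b + c = -7
  4a + 2b + c = -20
  9a + 3b + c = -41
Solving the system yields a = -4, b = -1, c = -2.
So h(t) = -4t^2 - t - 2.
Check: h(3) = -41. ✓

h(t) = -4t^2 - t - 2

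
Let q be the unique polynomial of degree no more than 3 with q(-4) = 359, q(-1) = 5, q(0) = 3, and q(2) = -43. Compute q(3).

Write q(x) = ax^3 + bx^2 + cx + d. Substituting each data point gives a linear system:
  -64a + 16b - 4c + d = 359
  -a + b - c + d = 5
  d = 3
  8a + 4b + 2c + d = -43
Solving the system yields a = -6, b = -1, c = 3, d = 3.
So q(x) = -6x^3 - x^2 + 3x + 3.
Then q(3) = -159.

-159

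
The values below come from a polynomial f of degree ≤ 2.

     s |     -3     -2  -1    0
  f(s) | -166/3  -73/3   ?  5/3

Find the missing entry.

-16/3

The 3 known points determine the degree-2 polynomial uniquely.
Write f(s) = as^2 + bs + c. Substituting each data point gives a linear system:
  9a - 3b + c = -166/3
  4a - 2b + c = -73/3
  c = 5/3
Solving the system yields a = -6, b = 1, c = 5/3.
So f(s) = -6s^2 + s + 5/3.
Then f(-1) = -16/3.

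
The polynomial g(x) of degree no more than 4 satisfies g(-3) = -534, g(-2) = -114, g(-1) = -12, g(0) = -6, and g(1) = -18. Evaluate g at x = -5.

-3936

Write g(x) = ax^4 + bx^3 + cx^2 + dx + e. Substituting each data point gives a linear system:
  81a - 27b + 9c - 3d + e = -534
  16a - 8b + 4c - 2d + e = -114
  a - b + c - d + e = -12
  e = -6
  a + b + c + d + e = -18
Solving the system yields a = -6, b = 1, c = -3, d = -4, e = -6.
So g(x) = -6x^4 + x^3 - 3x^2 - 4x - 6.
Then g(-5) = -3936.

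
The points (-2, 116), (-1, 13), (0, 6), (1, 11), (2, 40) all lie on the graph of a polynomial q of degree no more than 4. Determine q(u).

Write q(u) = au^4 + bu^3 + cu^2 + du + e. Substituting each data point gives a linear system:
  16a - 8b + 4c - 2d + e = 116
  a - b + c - d + e = 13
  e = 6
  a + b + c + d + e = 11
  16a + 8b + 4c + 2d + e = 40
Solving the system yields a = 4, b = -6, c = 2, d = 5, e = 6.
So q(u) = 4u^4 - 6u^3 + 2u^2 + 5u + 6.
Check: q(-1) = 13. ✓

q(u) = 4u^4 - 6u^3 + 2u^2 + 5u + 6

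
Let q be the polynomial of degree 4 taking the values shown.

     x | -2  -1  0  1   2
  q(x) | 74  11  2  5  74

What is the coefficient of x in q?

Write q(x) = ax^4 + bx^3 + cx^2 + dx + e. Substituting each data point gives a linear system:
  16a - 8b + 4c - 2d + e = 74
  a - b + c - d + e = 11
  e = 2
  a + b + c + d + e = 5
  16a + 8b + 4c + 2d + e = 74
Solving the system yields a = 4, b = 1, c = 2, d = -4, e = 2.
So q(x) = 4x^4 + x^3 + 2x^2 - 4x + 2.
The coefficient of x is -4.

-4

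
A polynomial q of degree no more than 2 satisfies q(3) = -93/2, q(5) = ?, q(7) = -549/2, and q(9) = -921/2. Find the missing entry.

On equispaced nodes a degree-2 polynomial has vanishing third forward difference, so
  - q(3) + 3·q(5) - 3·q(7) + q(9) = 0.
Substituting the known values and solving for q(5):
  3·q(5) = -819/2
  q(5) = -273/2.

-273/2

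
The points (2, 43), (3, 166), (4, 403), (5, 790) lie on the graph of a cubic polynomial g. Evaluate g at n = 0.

-5

Using the Lagrange interpolation formula with nodes 2, 3, 4, 5:
  L_0(n) = (n - 3)(n - 4)(n - 5) / -6
  L_1(n) = (n - 2)(n - 4)(n - 5) / 2
  L_2(n) = (n - 2)(n - 3)(n - 5) / -2
  L_3(n) = (n - 2)(n - 3)(n - 4) / 6
Then g(n) = 43·L_0(n) + 166·L_1(n) + 403·L_2(n) + 790·L_3(n).
Expanding and collecting terms gives g(n) = 6n³ + 3n² - 6n - 5.
Evaluating at n = 0: g(0) = -5.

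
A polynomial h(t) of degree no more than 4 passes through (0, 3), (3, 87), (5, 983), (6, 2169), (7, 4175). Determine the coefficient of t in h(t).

Write h(t) = at^4 + bt^3 + ct^2 + dt + e. Substituting each data point gives a linear system:
  e = 3
  81a + 27b + 9c + 3d + e = 87
  625a + 125b + 25c + 5d + e = 983
  1296a + 216b + 36c + 6d + e = 2169
  2401a + 343b + 49c + 7d + e = 4175
Solving the system yields a = 2, b = -1, c = -6, d = 1, e = 3.
So h(t) = 2t⁴ - t³ - 6t² + t + 3.
The coefficient of t is 1.

1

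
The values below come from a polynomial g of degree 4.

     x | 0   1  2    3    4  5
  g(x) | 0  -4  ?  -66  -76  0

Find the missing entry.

-30

The 5 known points determine the degree-4 polynomial uniquely.
Write g(x) = ax^4 + bx^3 + cx^2 + dx + e. Substituting each data point gives a linear system:
  e = 0
  a + b + c + d + e = -4
  81a + 27b + 9c + 3d + e = -66
  256a + 64b + 16c + 4d + e = -76
  625a + 125b + 25c + 5d + e = 0
Solving the system yields a = 1, b = -4, c = -6, d = 5, e = 0.
So g(x) = x⁴ - 4x³ - 6x² + 5x.
Then g(2) = -30.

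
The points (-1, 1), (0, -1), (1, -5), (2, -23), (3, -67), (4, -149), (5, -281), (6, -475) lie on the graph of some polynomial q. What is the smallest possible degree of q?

Forward differences of the values at s = -1, 0, 1, 2, 3, 4, 5, 6:
  q  : 1  -1  -5  -23  -67  -149  -281  -475
  Δ  : -2  -4  -18  -44  -82  -132  -194
  Δ^2: -2  -14  -26  -38  -50  -62
  Δ^3: -12  -12  -12  -12  -12
  Δ^4: 0  0  0  0
  Δ^5: 0  0  0
  Δ^6: 0  0
  Δ^7: 0
The third differences are constant (-12) and nonzero, while all higher differences vanish, so the minimal degree is 3.

3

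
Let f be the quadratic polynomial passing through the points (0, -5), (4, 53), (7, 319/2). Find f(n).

f(n) = 3n^2 + (5/2)n - 5

Write f(n) = an^2 + bn + c. Substituting each data point gives a linear system:
  c = -5
  16a + 4b + c = 53
  49a + 7b + c = 319/2
Solving the system yields a = 3, b = 5/2, c = -5.
So f(n) = 3n² + (5/2)n - 5.
Check: f(4) = 53. ✓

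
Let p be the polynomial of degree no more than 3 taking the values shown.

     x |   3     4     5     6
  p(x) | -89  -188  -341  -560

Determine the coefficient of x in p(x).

-4

Write p(x) = ax^3 + bx^2 + cx + d. Substituting each data point gives a linear system:
  27a + 9b + 3c + d = -89
  64a + 16b + 4c + d = -188
  125a + 25b + 5c + d = -341
  216a + 36b + 6c + d = -560
Solving the system yields a = -2, b = -3, c = -4, d = 4.
So p(x) = -2x^3 - 3x^2 - 4x + 4.
The coefficient of x is -4.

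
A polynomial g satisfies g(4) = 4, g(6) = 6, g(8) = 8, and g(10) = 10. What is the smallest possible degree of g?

Forward differences of the values at s = 4, 6, 8, 10:
  g  : 4  6  8  10
  Δ  : 2  2  2
  Δ^2: 0  0
  Δ^3: 0
The first differences are constant (2) and nonzero, while all higher differences vanish, so the minimal degree is 1.

1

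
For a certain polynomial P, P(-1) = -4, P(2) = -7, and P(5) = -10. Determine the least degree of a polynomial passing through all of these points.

Forward differences of the values at u = -1, 2, 5:
  P  : -4  -7  -10
  Δ  : -3  -3
  Δ^2: 0
The first differences are constant (-3) and nonzero, while all higher differences vanish, so the minimal degree is 1.

1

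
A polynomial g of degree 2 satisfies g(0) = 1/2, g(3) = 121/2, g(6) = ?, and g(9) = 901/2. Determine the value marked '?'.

421/2

On equispaced nodes a degree-2 polynomial has vanishing third forward difference, so
  - g(0) + 3·g(3) - 3·g(6) + g(9) = 0.
Substituting the known values and solving for g(6):
  -3·g(6) = -1263/2
  g(6) = 421/2.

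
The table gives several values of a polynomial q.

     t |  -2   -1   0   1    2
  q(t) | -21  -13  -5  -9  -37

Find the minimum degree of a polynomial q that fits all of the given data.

3

Forward differences of the values at t = -2, -1, 0, 1, 2:
  q  : -21  -13  -5  -9  -37
  Δ  : 8  8  -4  -28
  Δ^2: 0  -12  -24
  Δ^3: -12  -12
  Δ^4: 0
The third differences are constant (-12) and nonzero, while all higher differences vanish, so the minimal degree is 3.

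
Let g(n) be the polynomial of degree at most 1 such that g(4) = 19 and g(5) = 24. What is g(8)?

39

Write g(n) = an + b. Substituting each data point gives a linear system:
  4a + b = 19
  5a + b = 24
Solving the system yields a = 5, b = -1.
So g(n) = 5n - 1.
Then g(8) = 39.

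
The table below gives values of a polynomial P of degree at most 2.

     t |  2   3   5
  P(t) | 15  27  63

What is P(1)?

7

Write P(t) = at^2 + bt + c. Substituting each data point gives a linear system:
  4a + 2b + c = 15
  9a + 3b + c = 27
  25a + 5b + c = 63
Solving the system yields a = 2, b = 2, c = 3.
So P(t) = 2t^2 + 2t + 3.
Then P(1) = 7.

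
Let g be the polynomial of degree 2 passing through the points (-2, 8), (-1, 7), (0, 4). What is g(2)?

Forward differences of the values at x = -2, -1, 0:
  g  : 8  7  4
  Δ  : -1  -3
  Δ^2: -2
The second differences are constant, confirming degree 2.
Interpolating (Newton forward form) and evaluating at x = 2 gives g(2) = -8.

-8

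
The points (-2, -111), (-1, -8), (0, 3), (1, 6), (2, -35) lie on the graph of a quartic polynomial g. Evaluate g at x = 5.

Forward differences of the values at x = -2, -1, 0, 1, 2:
  g  : -111  -8  3  6  -35
  Δ  : 103  11  3  -41
  Δ^2: -92  -8  -44
  Δ^3: 84  -36
  Δ^4: -120
The fourth differences are constant, confirming degree 4.
Interpolating (Newton forward form) and evaluating at x = 5 gives g(5) = -2582.

-2582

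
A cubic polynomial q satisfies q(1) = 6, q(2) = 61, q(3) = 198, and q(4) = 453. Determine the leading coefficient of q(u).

Write q(u) = au^3 + bu^2 + cu + d. Substituting each data point gives a linear system:
  a + b + c + d = 6
  8a + 4b + 2c + d = 61
  27a + 9b + 3c + d = 198
  64a + 16b + 4c + d = 453
Solving the system yields a = 6, b = 5, c = -2, d = -3.
So q(u) = 6u^3 + 5u^2 - 2u - 3.
The leading coefficient is 6.

6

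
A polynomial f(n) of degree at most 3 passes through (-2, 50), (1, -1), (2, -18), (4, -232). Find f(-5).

Using the Lagrange interpolation formula with nodes -2, 1, 2, 4:
  L_0(n) = (n - 1)(n - 2)(n - 4) / -72
  L_1(n) = (n + 2)(n - 2)(n - 4) / 9
  L_2(n) = (n + 2)(n - 1)(n - 4) / -8
  L_3(n) = (n + 2)(n - 1)(n - 2) / 36
Then f(n) = 50·L_0(n) - 1·L_1(n) - 18·L_2(n) - 232·L_3(n).
Expanding and collecting terms gives f(n) = -5n^3 + 5n^2 + 3n - 4.
Evaluating at n = -5: f(-5) = 731.

731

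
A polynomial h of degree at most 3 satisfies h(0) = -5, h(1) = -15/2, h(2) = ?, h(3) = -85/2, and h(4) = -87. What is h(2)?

On equispaced nodes a degree-3 polynomial has vanishing fourth forward difference, so
  h(0) - 4·h(1) + 6·h(2) - 4·h(3) + h(4) = 0.
Substituting the known values and solving for h(2):
  6·h(2) = -108
  h(2) = -18.

-18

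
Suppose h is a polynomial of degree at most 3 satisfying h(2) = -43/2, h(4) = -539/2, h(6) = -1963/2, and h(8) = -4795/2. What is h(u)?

h(u) = -5u^3 + 2u^2 + 4u + 5/2

Using the Lagrange interpolation formula with nodes 2, 4, 6, 8:
  L_0(u) = (u - 4)(u - 6)(u - 8) / -48
  L_1(u) = (u - 2)(u - 6)(u - 8) / 16
  L_2(u) = (u - 2)(u - 4)(u - 8) / -16
  L_3(u) = (u - 2)(u - 4)(u - 6) / 48
Then h(u) = -43/2·L_0(u) - 539/2·L_1(u) - 1963/2·L_2(u) - 4795/2·L_3(u).
Expanding and collecting terms gives h(u) = -5u³ + 2u² + 4u + 5/2.
Check: h(8) = -4795/2. ✓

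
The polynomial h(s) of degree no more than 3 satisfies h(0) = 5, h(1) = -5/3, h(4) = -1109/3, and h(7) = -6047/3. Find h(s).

Using the Lagrange interpolation formula with nodes 0, 1, 4, 7:
  L_0(s) = (s - 1)(s - 4)(s - 7) / -28
  L_1(s) = s(s - 4)(s - 7) / 18
  L_2(s) = s(s - 1)(s - 7) / -36
  L_3(s) = s(s - 1)(s - 4) / 126
Then h(s) = 5·L_0(s) - 5/3·L_1(s) - 1109/3·L_2(s) - 6047/3·L_3(s).
Expanding and collecting terms gives h(s) = -6s^3 + s^2 - (5/3)s + 5.
Check: h(7) = -6047/3. ✓

h(s) = -6s^3 + s^2 - (5/3)s + 5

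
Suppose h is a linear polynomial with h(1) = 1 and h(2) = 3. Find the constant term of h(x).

-1

Write h(x) = ax + b. Substituting each data point gives a linear system:
  a + b = 1
  2a + b = 3
Solving the system yields a = 2, b = -1.
So h(x) = 2x - 1.
The constant term is -1.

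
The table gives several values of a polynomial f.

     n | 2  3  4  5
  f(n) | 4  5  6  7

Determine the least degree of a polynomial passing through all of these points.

1

Forward differences of the values at n = 2, 3, 4, 5:
  f  : 4  5  6  7
  Δ  : 1  1  1
  Δ^2: 0  0
  Δ^3: 0
The first differences are constant (1) and nonzero, while all higher differences vanish, so the minimal degree is 1.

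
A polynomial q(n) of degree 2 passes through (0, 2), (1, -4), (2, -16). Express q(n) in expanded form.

q(n) = -3n^2 - 3n + 2

Write q(n) = an^2 + bn + c. Substituting each data point gives a linear system:
  c = 2
  a + b + c = -4
  4a + 2b + c = -16
Solving the system yields a = -3, b = -3, c = 2.
So q(n) = -3n² - 3n + 2.
Check: q(2) = -16. ✓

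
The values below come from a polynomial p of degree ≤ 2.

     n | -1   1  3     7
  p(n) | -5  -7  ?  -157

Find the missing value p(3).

The 3 known points determine the degree-2 polynomial uniquely.
Write p(n) = an^2 + bn + c. Substituting each data point gives a linear system:
  a - b + c = -5
  a + b + c = -7
  49a + 7b + c = -157
Solving the system yields a = -3, b = -1, c = -3.
So p(n) = -3n^2 - n - 3.
Then p(3) = -33.

-33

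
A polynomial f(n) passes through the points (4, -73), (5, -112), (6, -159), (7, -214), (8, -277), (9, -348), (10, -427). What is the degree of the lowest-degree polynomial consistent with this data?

2

Forward differences of the values at n = 4, 5, 6, 7, 8, 9, 10:
  f  : -73  -112  -159  -214  -277  -348  -427
  Δ  : -39  -47  -55  -63  -71  -79
  Δ^2: -8  -8  -8  -8  -8
  Δ^3: 0  0  0  0
  Δ^4: 0  0  0
  Δ^5: 0  0
  Δ^6: 0
The second differences are constant (-8) and nonzero, while all higher differences vanish, so the minimal degree is 2.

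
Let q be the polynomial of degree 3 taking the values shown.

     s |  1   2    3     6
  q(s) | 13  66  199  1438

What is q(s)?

q(s) = 6s^3 + 4s^2 - s + 4

Write q(s) = as^3 + bs^2 + cs + d. Substituting each data point gives a linear system:
  a + b + c + d = 13
  8a + 4b + 2c + d = 66
  27a + 9b + 3c + d = 199
  216a + 36b + 6c + d = 1438
Solving the system yields a = 6, b = 4, c = -1, d = 4.
So q(s) = 6s³ + 4s² - s + 4.
Check: q(3) = 199. ✓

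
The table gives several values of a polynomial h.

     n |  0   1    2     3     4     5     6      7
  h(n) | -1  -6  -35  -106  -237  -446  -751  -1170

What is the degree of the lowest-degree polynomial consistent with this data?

Forward differences of the values at n = 0, 1, 2, 3, 4, 5, 6, 7:
  h  : -1  -6  -35  -106  -237  -446  -751  -1170
  Δ  : -5  -29  -71  -131  -209  -305  -419
  Δ^2: -24  -42  -60  -78  -96  -114
  Δ^3: -18  -18  -18  -18  -18
  Δ^4: 0  0  0  0
  Δ^5: 0  0  0
  Δ^6: 0  0
  Δ^7: 0
The third differences are constant (-18) and nonzero, while all higher differences vanish, so the minimal degree is 3.

3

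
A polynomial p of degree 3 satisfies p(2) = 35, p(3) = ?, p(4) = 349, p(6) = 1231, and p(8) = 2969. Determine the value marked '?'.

139

The 4 known points determine the degree-3 polynomial uniquely.
Write p(t) = at^3 + bt^2 + ct + d. Substituting each data point gives a linear system:
  8a + 4b + 2c + d = 35
  64a + 16b + 4c + d = 349
  216a + 36b + 6c + d = 1231
  512a + 64b + 8c + d = 2969
Solving the system yields a = 6, b = -1, c = -5, d = 1.
So p(t) = 6t³ - t² - 5t + 1.
Then p(3) = 139.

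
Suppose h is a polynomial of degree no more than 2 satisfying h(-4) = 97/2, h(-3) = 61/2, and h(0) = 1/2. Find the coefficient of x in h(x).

Write h(x) = ax^2 + bx + c. Substituting each data point gives a linear system:
  16a - 4b + c = 97/2
  9a - 3b + c = 61/2
  c = 1/2
Solving the system yields a = 2, b = -4, c = 1/2.
So h(x) = 2x² - 4x + 1/2.
The coefficient of x is -4.

-4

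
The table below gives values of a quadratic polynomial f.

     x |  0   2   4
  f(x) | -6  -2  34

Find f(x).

Write f(x) = ax^2 + bx + c. Substituting each data point gives a linear system:
  c = -6
  4a + 2b + c = -2
  16a + 4b + c = 34
Solving the system yields a = 4, b = -6, c = -6.
So f(x) = 4x^2 - 6x - 6.
Check: f(2) = -2. ✓

f(x) = 4x^2 - 6x - 6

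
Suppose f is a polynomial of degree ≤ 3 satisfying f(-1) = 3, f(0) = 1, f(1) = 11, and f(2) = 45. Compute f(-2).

Forward differences of the values at s = -1, 0, 1, 2:
  f  : 3  1  11  45
  Δ  : -2  10  34
  Δ^2: 12  24
  Δ^3: 12
The third differences are constant, confirming degree 3.
Interpolating (Newton forward form) and evaluating at s = -2 gives f(-2) = 5.

5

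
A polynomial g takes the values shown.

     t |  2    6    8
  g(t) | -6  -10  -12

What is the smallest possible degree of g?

Divided differences on the nodes 2, 6, 8:
  order 0: -6  -10  -12
  order 1: -1  -1
  order 2: 0
The order-1 divided differences are all -1 (nonzero) and every higher order vanishes, so the data lies on a polynomial of degree exactly 1.

1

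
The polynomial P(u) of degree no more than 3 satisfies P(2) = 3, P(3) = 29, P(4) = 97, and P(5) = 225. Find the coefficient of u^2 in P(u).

-6

Write P(u) = au^3 + bu^2 + cu + d. Substituting each data point gives a linear system:
  8a + 4b + 2c + d = 3
  27a + 9b + 3c + d = 29
  64a + 16b + 4c + d = 97
  125a + 25b + 5c + d = 225
Solving the system yields a = 3, b = -6, c = -1, d = 5.
So P(u) = 3u³ - 6u² - u + 5.
The coefficient of u^2 is -6.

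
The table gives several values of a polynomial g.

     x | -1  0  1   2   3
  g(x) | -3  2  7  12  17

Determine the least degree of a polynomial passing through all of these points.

Forward differences of the values at x = -1, 0, 1, 2, 3:
  g  : -3  2  7  12  17
  Δ  : 5  5  5  5
  Δ^2: 0  0  0
  Δ^3: 0  0
  Δ^4: 0
The first differences are constant (5) and nonzero, while all higher differences vanish, so the minimal degree is 1.

1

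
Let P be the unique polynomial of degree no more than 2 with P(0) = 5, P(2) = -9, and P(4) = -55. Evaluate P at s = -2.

-13

Write P(s) = as^2 + bs + c. Substituting each data point gives a linear system:
  c = 5
  4a + 2b + c = -9
  16a + 4b + c = -55
Solving the system yields a = -4, b = 1, c = 5.
So P(s) = -4s^2 + s + 5.
Then P(-2) = -13.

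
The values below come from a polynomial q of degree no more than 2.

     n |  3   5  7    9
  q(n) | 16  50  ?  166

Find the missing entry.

100

The 3 known points determine the degree-2 polynomial uniquely.
Write q(n) = an^2 + bn + c. Substituting each data point gives a linear system:
  9a + 3b + c = 16
  25a + 5b + c = 50
  81a + 9b + c = 166
Solving the system yields a = 2, b = 1, c = -5.
So q(n) = 2n² + n - 5.
Then q(7) = 100.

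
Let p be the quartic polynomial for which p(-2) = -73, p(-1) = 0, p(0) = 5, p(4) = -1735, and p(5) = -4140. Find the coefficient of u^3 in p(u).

Write p(u) = au^4 + bu^3 + cu^2 + du + e. Substituting each data point gives a linear system:
  16a - 8b + 4c - 2d + e = -73
  a - b + c - d + e = 0
  e = 5
  256a + 64b + 16c + 4d + e = -1735
  625a + 125b + 25c + 5d + e = -4140
Solving the system yields a = -6, b = -3, c = -1, d = 1, e = 5.
So p(u) = -6u⁴ - 3u³ - u² + u + 5.
The coefficient of u^3 is -3.

-3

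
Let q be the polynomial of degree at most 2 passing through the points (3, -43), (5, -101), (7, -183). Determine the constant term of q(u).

-1

Write q(u) = au^2 + bu + c. Substituting each data point gives a linear system:
  9a + 3b + c = -43
  25a + 5b + c = -101
  49a + 7b + c = -183
Solving the system yields a = -3, b = -5, c = -1.
So q(u) = -3u^2 - 5u - 1.
The constant term is -1.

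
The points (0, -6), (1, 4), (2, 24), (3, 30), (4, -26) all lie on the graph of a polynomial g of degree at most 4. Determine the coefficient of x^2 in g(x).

Write g(x) = ax^4 + bx^3 + cx^2 + dx + e. Substituting each data point gives a linear system:
  e = -6
  a + b + c + d + e = 4
  16a + 8b + 4c + 2d + e = 24
  81a + 27b + 9c + 3d + e = 30
  256a + 64b + 16c + 4d + e = -26
Solving the system yields a = -1, b = 2, c = 6, d = 3, e = -6.
So g(x) = -x^4 + 2x^3 + 6x^2 + 3x - 6.
The coefficient of x^2 is 6.

6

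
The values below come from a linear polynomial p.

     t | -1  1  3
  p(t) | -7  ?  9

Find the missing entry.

On equispaced nodes a degree-1 polynomial has vanishing second forward difference, so
  p(-1) - 2·p(1) + p(3) = 0.
Substituting the known values and solving for p(1):
  -2·p(1) = -2
  p(1) = 1.

1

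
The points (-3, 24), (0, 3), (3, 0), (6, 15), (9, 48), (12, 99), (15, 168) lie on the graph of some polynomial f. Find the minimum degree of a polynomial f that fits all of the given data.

Forward differences of the values at n = -3, 0, 3, 6, 9, 12, 15:
  f  : 24  3  0  15  48  99  168
  Δ  : -21  -3  15  33  51  69
  Δ^2: 18  18  18  18  18
  Δ^3: 0  0  0  0
  Δ^4: 0  0  0
  Δ^5: 0  0
  Δ^6: 0
The second differences are constant (18) and nonzero, while all higher differences vanish, so the minimal degree is 2.

2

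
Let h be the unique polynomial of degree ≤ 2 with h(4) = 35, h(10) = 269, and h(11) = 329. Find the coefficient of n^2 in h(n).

Write h(n) = an^2 + bn + c. Substituting each data point gives a linear system:
  16a + 4b + c = 35
  100a + 10b + c = 269
  121a + 11b + c = 329
Solving the system yields a = 3, b = -3, c = -1.
So h(n) = 3n² - 3n - 1.
The leading coefficient is 3.

3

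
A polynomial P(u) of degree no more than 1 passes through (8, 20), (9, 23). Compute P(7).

Write P(u) = au + b. Substituting each data point gives a linear system:
  8a + b = 20
  9a + b = 23
Solving the system yields a = 3, b = -4.
So P(u) = 3u - 4.
Then P(7) = 17.

17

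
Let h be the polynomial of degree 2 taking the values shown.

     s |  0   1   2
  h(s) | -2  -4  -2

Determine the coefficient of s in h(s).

-4

Write h(s) = as^2 + bs + c. Substituting each data point gives a linear system:
  c = -2
  a + b + c = -4
  4a + 2b + c = -2
Solving the system yields a = 2, b = -4, c = -2.
So h(s) = 2s^2 - 4s - 2.
The coefficient of s is -4.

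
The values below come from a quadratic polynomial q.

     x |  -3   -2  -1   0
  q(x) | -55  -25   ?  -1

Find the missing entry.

The 3 known points determine the degree-2 polynomial uniquely.
Write q(x) = ax^2 + bx + c. Substituting each data point gives a linear system:
  9a - 3b + c = -55
  4a - 2b + c = -25
  c = -1
Solving the system yields a = -6, b = 0, c = -1.
So q(x) = -6x² - 1.
Then q(-1) = -7.

-7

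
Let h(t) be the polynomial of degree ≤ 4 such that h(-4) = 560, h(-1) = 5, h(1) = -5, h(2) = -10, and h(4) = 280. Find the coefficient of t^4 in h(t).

2

Write h(t) = at^4 + bt^3 + ct^2 + dt + e. Substituting each data point gives a linear system:
  256a - 64b + 16c - 4d + e = 560
  a - b + c - d + e = 5
  a + b + c + d + e = -5
  16a + 8b + 4c + 2d + e = -10
  256a + 64b + 16c + 4d + e = 280
Solving the system yields a = 2, b = -2, c = -6, d = -3, e = 4.
So h(t) = 2t⁴ - 2t³ - 6t² - 3t + 4.
The leading coefficient is 2.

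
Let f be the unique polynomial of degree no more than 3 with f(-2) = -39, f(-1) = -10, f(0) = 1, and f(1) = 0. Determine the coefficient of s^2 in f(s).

-6

Write f(s) = as^3 + bs^2 + cs + d. Substituting each data point gives a linear system:
  -8a + 4b - 2c + d = -39
  -a + b - c + d = -10
  d = 1
  a + b + c + d = 0
Solving the system yields a = 1, b = -6, c = 4, d = 1.
So f(s) = s³ - 6s² + 4s + 1.
The coefficient of s^2 is -6.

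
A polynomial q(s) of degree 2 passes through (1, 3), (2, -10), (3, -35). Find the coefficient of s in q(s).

5

Write q(s) = as^2 + bs + c. Substituting each data point gives a linear system:
  a + b + c = 3
  4a + 2b + c = -10
  9a + 3b + c = -35
Solving the system yields a = -6, b = 5, c = 4.
So q(s) = -6s^2 + 5s + 4.
The coefficient of s is 5.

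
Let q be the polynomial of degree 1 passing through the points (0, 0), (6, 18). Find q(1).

3

Write q(t) = at + b. Substituting each data point gives a linear system:
  b = 0
  6a + b = 18
Solving the system yields a = 3, b = 0.
So q(t) = 3t.
Then q(1) = 3.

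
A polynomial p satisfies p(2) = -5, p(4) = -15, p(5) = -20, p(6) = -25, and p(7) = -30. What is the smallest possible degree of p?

Divided differences on the nodes 2, 4, 5, 6, 7:
  order 0: -5  -15  -20  -25  -30
  order 1: -5  -5  -5  -5
  order 2: 0  0  0
  order 3: 0  0
  order 4: 0
The order-1 divided differences are all -5 (nonzero) and every higher order vanishes, so the data lies on a polynomial of degree exactly 1.

1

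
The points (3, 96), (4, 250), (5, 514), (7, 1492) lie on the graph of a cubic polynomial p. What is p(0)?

-6

Write p(x) = ax^3 + bx^2 + cx + d. Substituting each data point gives a linear system:
  27a + 9b + 3c + d = 96
  64a + 16b + 4c + d = 250
  125a + 25b + 5c + d = 514
  343a + 49b + 7c + d = 1492
Solving the system yields a = 5, b = -5, c = 4, d = -6.
So p(x) = 5x^3 - 5x^2 + 4x - 6.
Then p(0) = -6.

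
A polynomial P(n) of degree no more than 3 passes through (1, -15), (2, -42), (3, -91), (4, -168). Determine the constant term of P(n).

-4

Write P(n) = an^3 + bn^2 + cn + d. Substituting each data point gives a linear system:
  a + b + c + d = -15
  8a + 4b + 2c + d = -42
  27a + 9b + 3c + d = -91
  64a + 16b + 4c + d = -168
Solving the system yields a = -1, b = -5, c = -5, d = -4.
So P(n) = -n^3 - 5n^2 - 5n - 4.
The constant term is -4.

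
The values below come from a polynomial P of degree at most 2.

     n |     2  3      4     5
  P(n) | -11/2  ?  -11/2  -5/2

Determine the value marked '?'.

On equispaced nodes a degree-2 polynomial has vanishing third forward difference, so
  - P(2) + 3·P(3) - 3·P(4) + P(5) = 0.
Substituting the known values and solving for P(3):
  3·P(3) = -39/2
  P(3) = -13/2.

-13/2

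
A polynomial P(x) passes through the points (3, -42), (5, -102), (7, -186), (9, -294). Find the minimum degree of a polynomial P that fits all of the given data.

Forward differences of the values at x = 3, 5, 7, 9:
  P  : -42  -102  -186  -294
  Δ  : -60  -84  -108
  Δ^2: -24  -24
  Δ^3: 0
The second differences are constant (-24) and nonzero, while all higher differences vanish, so the minimal degree is 2.

2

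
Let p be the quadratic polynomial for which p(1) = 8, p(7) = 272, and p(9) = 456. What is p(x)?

Using the Lagrange interpolation formula with nodes 1, 7, 9:
  L_0(x) = (x - 7)(x - 9) / 48
  L_1(x) = (x - 1)(x - 9) / -12
  L_2(x) = (x - 1)(x - 7) / 16
Then p(x) = 8·L_0(x) + 272·L_1(x) + 456·L_2(x).
Expanding and collecting terms gives p(x) = 6x² - 4x + 6.
Check: p(1) = 8. ✓

p(x) = 6x^2 - 4x + 6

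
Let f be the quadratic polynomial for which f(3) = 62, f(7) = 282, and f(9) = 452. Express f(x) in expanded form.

Write f(x) = ax^2 + bx + c. Substituting each data point gives a linear system:
  9a + 3b + c = 62
  49a + 7b + c = 282
  81a + 9b + c = 452
Solving the system yields a = 5, b = 5, c = 2.
So f(x) = 5x^2 + 5x + 2.
Check: f(9) = 452. ✓

f(x) = 5x^2 + 5x + 2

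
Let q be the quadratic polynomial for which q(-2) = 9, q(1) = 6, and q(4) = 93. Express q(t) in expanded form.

Using the Lagrange interpolation formula with nodes -2, 1, 4:
  L_0(t) = (t - 1)(t - 4) / 18
  L_1(t) = (t + 2)(t - 4) / -9
  L_2(t) = (t + 2)(t - 1) / 18
Then q(t) = 9·L_0(t) + 6·L_1(t) + 93·L_2(t).
Expanding and collecting terms gives q(t) = 5t^2 + 4t - 3.
Check: q(-2) = 9. ✓

q(t) = 5t^2 + 4t - 3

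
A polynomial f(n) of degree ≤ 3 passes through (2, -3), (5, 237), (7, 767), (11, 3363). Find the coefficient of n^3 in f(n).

Write f(n) = an^3 + bn^2 + cn + d. Substituting each data point gives a linear system:
  8a + 4b + 2c + d = -3
  125a + 25b + 5c + d = 237
  343a + 49b + 7c + d = 767
  1331a + 121b + 11c + d = 3363
Solving the system yields a = 3, b = -5, c = -2, d = -3.
So f(n) = 3n^3 - 5n^2 - 2n - 3.
The leading coefficient is 3.

3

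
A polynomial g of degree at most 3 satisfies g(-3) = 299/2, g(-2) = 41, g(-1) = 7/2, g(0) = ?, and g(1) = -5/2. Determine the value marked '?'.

The 4 known points determine the degree-3 polynomial uniquely.
Write g(s) = as^3 + bs^2 + cs + d. Substituting each data point gives a linear system:
  -27a + 9b - 3c + d = 299/2
  -8a + 4b - 2c + d = 41
  -a + b - c + d = 7/2
  a + b + c + d = -5/2
Solving the system yields a = -6, b = -1/2, c = 3, d = 1.
So g(s) = -6s^3 - (1/2)s^2 + 3s + 1.
Then g(0) = 1.

1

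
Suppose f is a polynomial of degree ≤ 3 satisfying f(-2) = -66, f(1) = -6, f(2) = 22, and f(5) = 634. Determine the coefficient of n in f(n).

-2

Write f(n) = an^3 + bn^2 + cn + d. Substituting each data point gives a linear system:
  -8a + 4b - 2c + d = -66
  a + b + c + d = -6
  8a + 4b + 2c + d = 22
  125a + 25b + 5c + d = 634
Solving the system yields a = 6, b = -4, c = -2, d = -6.
So f(n) = 6n^3 - 4n^2 - 2n - 6.
The coefficient of n is -2.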